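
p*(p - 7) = p^2 - 7*p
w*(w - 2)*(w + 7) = w^3 + 5*w^2 - 14*w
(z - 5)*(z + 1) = z^2 - 4*z - 5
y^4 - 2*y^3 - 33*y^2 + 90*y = y*(y - 5)*(y - 3)*(y + 6)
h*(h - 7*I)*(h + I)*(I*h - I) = I*h^4 + 6*h^3 - I*h^3 - 6*h^2 + 7*I*h^2 - 7*I*h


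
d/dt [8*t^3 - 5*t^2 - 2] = 2*t*(12*t - 5)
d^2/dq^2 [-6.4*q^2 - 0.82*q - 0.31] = -12.8000000000000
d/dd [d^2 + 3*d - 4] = 2*d + 3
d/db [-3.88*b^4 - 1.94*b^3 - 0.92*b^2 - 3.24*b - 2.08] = -15.52*b^3 - 5.82*b^2 - 1.84*b - 3.24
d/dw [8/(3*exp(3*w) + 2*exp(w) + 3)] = (-72*exp(2*w) - 16)*exp(w)/(3*exp(3*w) + 2*exp(w) + 3)^2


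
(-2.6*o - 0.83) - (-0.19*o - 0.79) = -2.41*o - 0.0399999999999999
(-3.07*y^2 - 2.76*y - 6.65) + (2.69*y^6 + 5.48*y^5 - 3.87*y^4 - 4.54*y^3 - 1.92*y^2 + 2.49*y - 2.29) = 2.69*y^6 + 5.48*y^5 - 3.87*y^4 - 4.54*y^3 - 4.99*y^2 - 0.27*y - 8.94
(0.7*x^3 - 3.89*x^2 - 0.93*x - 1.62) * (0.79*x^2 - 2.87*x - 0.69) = 0.553*x^5 - 5.0821*x^4 + 9.9466*x^3 + 4.0734*x^2 + 5.2911*x + 1.1178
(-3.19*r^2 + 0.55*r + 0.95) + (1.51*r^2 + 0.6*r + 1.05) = -1.68*r^2 + 1.15*r + 2.0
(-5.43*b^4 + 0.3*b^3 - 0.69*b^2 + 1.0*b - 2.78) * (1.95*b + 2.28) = -10.5885*b^5 - 11.7954*b^4 - 0.6615*b^3 + 0.3768*b^2 - 3.141*b - 6.3384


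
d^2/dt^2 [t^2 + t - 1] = 2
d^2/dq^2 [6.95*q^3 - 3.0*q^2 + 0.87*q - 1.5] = 41.7*q - 6.0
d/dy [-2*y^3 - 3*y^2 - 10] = 6*y*(-y - 1)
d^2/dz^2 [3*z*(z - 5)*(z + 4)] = 18*z - 6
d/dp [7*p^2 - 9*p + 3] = 14*p - 9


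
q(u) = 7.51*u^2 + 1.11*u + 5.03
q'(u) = 15.02*u + 1.11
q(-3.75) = 106.48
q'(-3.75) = -55.22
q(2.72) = 63.61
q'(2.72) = 41.96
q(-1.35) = 17.22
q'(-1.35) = -19.17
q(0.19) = 5.51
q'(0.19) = 3.96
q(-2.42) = 46.33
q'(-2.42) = -35.24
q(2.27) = 46.25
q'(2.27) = 35.21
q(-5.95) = 264.30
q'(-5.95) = -88.26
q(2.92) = 72.30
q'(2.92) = 44.97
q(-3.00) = 69.29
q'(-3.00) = -43.95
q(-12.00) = 1073.15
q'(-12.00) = -179.13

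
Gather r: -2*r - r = -3*r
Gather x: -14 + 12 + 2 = 0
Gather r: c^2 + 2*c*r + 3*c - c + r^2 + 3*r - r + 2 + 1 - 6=c^2 + 2*c + r^2 + r*(2*c + 2) - 3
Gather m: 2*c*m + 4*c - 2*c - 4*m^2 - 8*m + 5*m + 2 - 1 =2*c - 4*m^2 + m*(2*c - 3) + 1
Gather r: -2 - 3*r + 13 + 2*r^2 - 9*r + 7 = 2*r^2 - 12*r + 18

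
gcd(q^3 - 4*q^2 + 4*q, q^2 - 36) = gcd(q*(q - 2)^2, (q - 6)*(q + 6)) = 1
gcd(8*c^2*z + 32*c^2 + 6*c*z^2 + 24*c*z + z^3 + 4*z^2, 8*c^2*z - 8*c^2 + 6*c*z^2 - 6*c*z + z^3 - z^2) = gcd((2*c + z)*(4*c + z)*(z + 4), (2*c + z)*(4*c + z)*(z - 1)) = 8*c^2 + 6*c*z + z^2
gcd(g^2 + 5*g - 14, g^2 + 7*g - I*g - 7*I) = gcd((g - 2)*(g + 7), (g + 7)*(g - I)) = g + 7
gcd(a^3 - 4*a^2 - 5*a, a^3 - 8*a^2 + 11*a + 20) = a^2 - 4*a - 5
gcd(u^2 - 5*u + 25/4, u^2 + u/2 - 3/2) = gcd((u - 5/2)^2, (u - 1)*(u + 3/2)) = 1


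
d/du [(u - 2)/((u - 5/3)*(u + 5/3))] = 9*(-9*u^2 + 36*u - 25)/(81*u^4 - 450*u^2 + 625)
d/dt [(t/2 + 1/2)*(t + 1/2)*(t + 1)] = (t + 1)*(3*t + 2)/2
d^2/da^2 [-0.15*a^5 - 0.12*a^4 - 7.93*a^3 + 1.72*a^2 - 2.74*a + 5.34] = -3.0*a^3 - 1.44*a^2 - 47.58*a + 3.44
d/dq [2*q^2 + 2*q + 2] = 4*q + 2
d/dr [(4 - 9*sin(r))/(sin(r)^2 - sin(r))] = (9*cos(r) - 8/tan(r) + 4*cos(r)/sin(r)^2)/(sin(r) - 1)^2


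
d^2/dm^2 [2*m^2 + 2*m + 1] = 4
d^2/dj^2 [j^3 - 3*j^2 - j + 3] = 6*j - 6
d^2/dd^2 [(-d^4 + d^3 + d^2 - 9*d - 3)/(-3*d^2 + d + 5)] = 2*(9*d^6 - 9*d^5 - 42*d^4 + 102*d^3 + 171*d^2 + 303*d - 22)/(27*d^6 - 27*d^5 - 126*d^4 + 89*d^3 + 210*d^2 - 75*d - 125)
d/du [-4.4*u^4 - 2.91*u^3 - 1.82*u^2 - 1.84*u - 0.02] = -17.6*u^3 - 8.73*u^2 - 3.64*u - 1.84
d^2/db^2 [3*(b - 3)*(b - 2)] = 6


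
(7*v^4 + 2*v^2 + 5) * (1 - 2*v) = -14*v^5 + 7*v^4 - 4*v^3 + 2*v^2 - 10*v + 5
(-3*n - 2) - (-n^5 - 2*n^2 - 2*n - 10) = n^5 + 2*n^2 - n + 8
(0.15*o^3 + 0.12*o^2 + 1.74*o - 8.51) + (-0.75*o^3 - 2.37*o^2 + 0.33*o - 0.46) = -0.6*o^3 - 2.25*o^2 + 2.07*o - 8.97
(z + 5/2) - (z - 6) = 17/2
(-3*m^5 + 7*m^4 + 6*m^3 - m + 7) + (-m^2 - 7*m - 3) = -3*m^5 + 7*m^4 + 6*m^3 - m^2 - 8*m + 4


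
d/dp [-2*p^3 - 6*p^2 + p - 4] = -6*p^2 - 12*p + 1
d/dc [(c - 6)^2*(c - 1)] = (c - 6)*(3*c - 8)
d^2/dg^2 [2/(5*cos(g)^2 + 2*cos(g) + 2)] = (-200*sin(g)^4 + 28*sin(g)^2 + 83*cos(g) - 15*cos(3*g) + 148)/(-5*sin(g)^2 + 2*cos(g) + 7)^3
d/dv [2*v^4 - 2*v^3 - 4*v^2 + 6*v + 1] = 8*v^3 - 6*v^2 - 8*v + 6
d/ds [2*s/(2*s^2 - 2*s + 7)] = 2*(7 - 2*s^2)/(4*s^4 - 8*s^3 + 32*s^2 - 28*s + 49)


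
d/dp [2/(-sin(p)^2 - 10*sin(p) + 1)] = 4*(sin(p) + 5)*cos(p)/(10*sin(p) - cos(p)^2)^2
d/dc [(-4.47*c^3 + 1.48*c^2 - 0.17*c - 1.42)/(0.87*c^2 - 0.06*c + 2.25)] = (-3.8889*c^4 + 0.5364*c^3 - 30.1134*c^2 + 9.1308*c - 0.4677)/(0.7569*c^4 - 0.1044*c^3 + 3.9186*c^2 - 0.27*c + 5.0625)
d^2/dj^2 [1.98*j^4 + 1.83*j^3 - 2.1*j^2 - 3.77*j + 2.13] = 23.76*j^2 + 10.98*j - 4.2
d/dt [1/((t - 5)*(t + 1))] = 2*(2 - t)/(t^4 - 8*t^3 + 6*t^2 + 40*t + 25)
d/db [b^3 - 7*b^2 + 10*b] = 3*b^2 - 14*b + 10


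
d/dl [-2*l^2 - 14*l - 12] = -4*l - 14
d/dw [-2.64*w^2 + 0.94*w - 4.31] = 0.94 - 5.28*w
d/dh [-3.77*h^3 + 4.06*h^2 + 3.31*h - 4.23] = -11.31*h^2 + 8.12*h + 3.31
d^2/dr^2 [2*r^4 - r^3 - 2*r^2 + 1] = 24*r^2 - 6*r - 4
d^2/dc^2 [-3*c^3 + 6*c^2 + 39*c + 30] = 12 - 18*c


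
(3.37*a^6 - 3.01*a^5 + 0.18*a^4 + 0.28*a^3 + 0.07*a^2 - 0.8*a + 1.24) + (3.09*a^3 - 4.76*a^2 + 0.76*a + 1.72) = 3.37*a^6 - 3.01*a^5 + 0.18*a^4 + 3.37*a^3 - 4.69*a^2 - 0.04*a + 2.96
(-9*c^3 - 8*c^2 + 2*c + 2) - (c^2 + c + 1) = -9*c^3 - 9*c^2 + c + 1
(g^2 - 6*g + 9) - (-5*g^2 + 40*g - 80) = 6*g^2 - 46*g + 89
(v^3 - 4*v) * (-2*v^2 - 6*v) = -2*v^5 - 6*v^4 + 8*v^3 + 24*v^2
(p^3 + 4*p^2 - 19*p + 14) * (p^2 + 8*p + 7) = p^5 + 12*p^4 + 20*p^3 - 110*p^2 - 21*p + 98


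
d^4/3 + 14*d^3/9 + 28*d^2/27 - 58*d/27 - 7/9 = (d/3 + 1)*(d - 1)*(d + 1/3)*(d + 7/3)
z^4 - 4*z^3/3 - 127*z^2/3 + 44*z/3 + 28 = (z - 7)*(z - 1)*(z + 2/3)*(z + 6)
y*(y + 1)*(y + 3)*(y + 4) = y^4 + 8*y^3 + 19*y^2 + 12*y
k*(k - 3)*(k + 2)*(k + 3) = k^4 + 2*k^3 - 9*k^2 - 18*k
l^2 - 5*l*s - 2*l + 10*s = (l - 2)*(l - 5*s)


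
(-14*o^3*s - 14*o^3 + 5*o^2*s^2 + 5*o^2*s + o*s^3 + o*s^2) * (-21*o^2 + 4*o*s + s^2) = 294*o^5*s + 294*o^5 - 161*o^4*s^2 - 161*o^4*s - 15*o^3*s^3 - 15*o^3*s^2 + 9*o^2*s^4 + 9*o^2*s^3 + o*s^5 + o*s^4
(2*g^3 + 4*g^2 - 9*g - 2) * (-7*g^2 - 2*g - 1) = -14*g^5 - 32*g^4 + 53*g^3 + 28*g^2 + 13*g + 2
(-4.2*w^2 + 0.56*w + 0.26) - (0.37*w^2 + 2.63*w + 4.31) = -4.57*w^2 - 2.07*w - 4.05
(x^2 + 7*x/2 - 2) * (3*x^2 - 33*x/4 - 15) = 3*x^4 + 9*x^3/4 - 399*x^2/8 - 36*x + 30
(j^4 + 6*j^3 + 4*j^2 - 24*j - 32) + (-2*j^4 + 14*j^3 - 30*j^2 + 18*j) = -j^4 + 20*j^3 - 26*j^2 - 6*j - 32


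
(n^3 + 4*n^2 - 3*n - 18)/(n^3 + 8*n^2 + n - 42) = (n + 3)/(n + 7)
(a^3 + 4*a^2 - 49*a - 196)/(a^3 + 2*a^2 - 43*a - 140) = (a + 7)/(a + 5)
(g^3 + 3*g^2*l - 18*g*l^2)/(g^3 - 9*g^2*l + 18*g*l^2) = (g + 6*l)/(g - 6*l)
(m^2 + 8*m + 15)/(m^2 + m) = (m^2 + 8*m + 15)/(m*(m + 1))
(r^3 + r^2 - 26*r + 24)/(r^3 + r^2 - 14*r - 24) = (r^2 + 5*r - 6)/(r^2 + 5*r + 6)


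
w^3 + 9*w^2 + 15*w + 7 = (w + 1)^2*(w + 7)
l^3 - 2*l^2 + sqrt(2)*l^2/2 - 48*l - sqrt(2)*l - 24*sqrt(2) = (l - 8)*(l + 6)*(l + sqrt(2)/2)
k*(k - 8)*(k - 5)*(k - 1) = k^4 - 14*k^3 + 53*k^2 - 40*k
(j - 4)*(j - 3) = j^2 - 7*j + 12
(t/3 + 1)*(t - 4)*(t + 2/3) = t^3/3 - t^2/9 - 38*t/9 - 8/3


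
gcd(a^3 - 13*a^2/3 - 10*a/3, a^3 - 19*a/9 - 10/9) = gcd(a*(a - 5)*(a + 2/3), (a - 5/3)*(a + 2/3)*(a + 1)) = a + 2/3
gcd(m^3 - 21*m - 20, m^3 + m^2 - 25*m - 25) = m^2 - 4*m - 5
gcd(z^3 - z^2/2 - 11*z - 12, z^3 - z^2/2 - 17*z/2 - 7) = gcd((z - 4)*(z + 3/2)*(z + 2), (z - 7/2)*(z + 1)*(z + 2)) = z + 2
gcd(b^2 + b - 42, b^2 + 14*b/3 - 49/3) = b + 7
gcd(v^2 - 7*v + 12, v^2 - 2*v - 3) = v - 3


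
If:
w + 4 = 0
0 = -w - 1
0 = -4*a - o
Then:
No Solution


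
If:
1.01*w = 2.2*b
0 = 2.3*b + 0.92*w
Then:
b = 0.00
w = 0.00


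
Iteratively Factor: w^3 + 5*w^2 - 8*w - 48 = (w + 4)*(w^2 + w - 12) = (w - 3)*(w + 4)*(w + 4)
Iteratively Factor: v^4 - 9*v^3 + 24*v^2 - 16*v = (v - 4)*(v^3 - 5*v^2 + 4*v) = (v - 4)^2*(v^2 - v) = (v - 4)^2*(v - 1)*(v)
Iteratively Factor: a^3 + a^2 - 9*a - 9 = (a + 3)*(a^2 - 2*a - 3) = (a + 1)*(a + 3)*(a - 3)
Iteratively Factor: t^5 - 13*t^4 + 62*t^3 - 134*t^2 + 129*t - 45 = (t - 3)*(t^4 - 10*t^3 + 32*t^2 - 38*t + 15) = (t - 3)*(t - 1)*(t^3 - 9*t^2 + 23*t - 15) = (t - 3)^2*(t - 1)*(t^2 - 6*t + 5) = (t - 5)*(t - 3)^2*(t - 1)*(t - 1)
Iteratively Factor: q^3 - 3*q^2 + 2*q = (q - 2)*(q^2 - q) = q*(q - 2)*(q - 1)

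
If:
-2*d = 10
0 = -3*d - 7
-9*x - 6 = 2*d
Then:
No Solution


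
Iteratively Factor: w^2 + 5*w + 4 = (w + 1)*(w + 4)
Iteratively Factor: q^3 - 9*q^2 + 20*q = (q - 4)*(q^2 - 5*q) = (q - 5)*(q - 4)*(q)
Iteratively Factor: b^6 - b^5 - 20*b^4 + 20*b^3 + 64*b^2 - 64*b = (b + 4)*(b^5 - 5*b^4 + 20*b^2 - 16*b) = (b - 1)*(b + 4)*(b^4 - 4*b^3 - 4*b^2 + 16*b) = b*(b - 1)*(b + 4)*(b^3 - 4*b^2 - 4*b + 16) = b*(b - 2)*(b - 1)*(b + 4)*(b^2 - 2*b - 8) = b*(b - 4)*(b - 2)*(b - 1)*(b + 4)*(b + 2)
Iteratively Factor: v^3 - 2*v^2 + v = (v - 1)*(v^2 - v) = v*(v - 1)*(v - 1)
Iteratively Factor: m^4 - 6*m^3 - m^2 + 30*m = (m - 5)*(m^3 - m^2 - 6*m) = m*(m - 5)*(m^2 - m - 6) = m*(m - 5)*(m - 3)*(m + 2)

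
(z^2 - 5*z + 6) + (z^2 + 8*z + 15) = 2*z^2 + 3*z + 21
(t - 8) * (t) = t^2 - 8*t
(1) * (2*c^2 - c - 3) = 2*c^2 - c - 3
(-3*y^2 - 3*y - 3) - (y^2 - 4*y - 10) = -4*y^2 + y + 7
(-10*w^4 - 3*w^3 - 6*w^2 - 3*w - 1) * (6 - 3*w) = 30*w^5 - 51*w^4 - 27*w^2 - 15*w - 6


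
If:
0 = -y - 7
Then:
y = -7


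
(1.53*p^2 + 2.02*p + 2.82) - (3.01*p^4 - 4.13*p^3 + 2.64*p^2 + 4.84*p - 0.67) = -3.01*p^4 + 4.13*p^3 - 1.11*p^2 - 2.82*p + 3.49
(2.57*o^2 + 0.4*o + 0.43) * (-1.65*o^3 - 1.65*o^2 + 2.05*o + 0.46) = -4.2405*o^5 - 4.9005*o^4 + 3.899*o^3 + 1.2927*o^2 + 1.0655*o + 0.1978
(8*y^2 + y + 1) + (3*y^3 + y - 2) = 3*y^3 + 8*y^2 + 2*y - 1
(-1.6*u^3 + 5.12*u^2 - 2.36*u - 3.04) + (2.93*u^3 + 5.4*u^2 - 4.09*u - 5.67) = 1.33*u^3 + 10.52*u^2 - 6.45*u - 8.71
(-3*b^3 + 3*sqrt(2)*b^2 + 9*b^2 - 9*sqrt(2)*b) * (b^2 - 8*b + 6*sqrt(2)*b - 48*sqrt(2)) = -3*b^5 - 15*sqrt(2)*b^4 + 33*b^4 - 36*b^3 + 165*sqrt(2)*b^3 - 360*sqrt(2)*b^2 - 396*b^2 + 864*b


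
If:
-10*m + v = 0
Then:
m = v/10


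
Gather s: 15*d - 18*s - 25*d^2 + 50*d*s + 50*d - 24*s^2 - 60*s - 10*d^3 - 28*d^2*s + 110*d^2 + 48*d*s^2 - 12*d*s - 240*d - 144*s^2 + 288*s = -10*d^3 + 85*d^2 - 175*d + s^2*(48*d - 168) + s*(-28*d^2 + 38*d + 210)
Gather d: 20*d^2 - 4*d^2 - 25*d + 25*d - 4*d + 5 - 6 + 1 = 16*d^2 - 4*d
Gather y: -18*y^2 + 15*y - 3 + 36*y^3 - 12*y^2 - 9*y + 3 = 36*y^3 - 30*y^2 + 6*y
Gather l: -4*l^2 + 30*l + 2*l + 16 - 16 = -4*l^2 + 32*l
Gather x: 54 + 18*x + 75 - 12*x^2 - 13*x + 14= -12*x^2 + 5*x + 143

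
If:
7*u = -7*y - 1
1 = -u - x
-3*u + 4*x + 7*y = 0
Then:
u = -5/14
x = -9/14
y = 3/14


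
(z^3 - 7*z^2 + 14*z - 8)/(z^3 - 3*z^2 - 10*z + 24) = (z - 1)/(z + 3)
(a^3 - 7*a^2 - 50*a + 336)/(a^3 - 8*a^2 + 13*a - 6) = (a^2 - a - 56)/(a^2 - 2*a + 1)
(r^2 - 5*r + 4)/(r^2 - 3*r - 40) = (-r^2 + 5*r - 4)/(-r^2 + 3*r + 40)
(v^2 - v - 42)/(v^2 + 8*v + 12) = (v - 7)/(v + 2)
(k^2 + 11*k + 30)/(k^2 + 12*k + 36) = (k + 5)/(k + 6)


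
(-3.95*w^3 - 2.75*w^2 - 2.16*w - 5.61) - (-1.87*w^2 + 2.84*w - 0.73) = -3.95*w^3 - 0.88*w^2 - 5.0*w - 4.88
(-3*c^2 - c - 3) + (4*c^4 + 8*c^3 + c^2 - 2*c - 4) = 4*c^4 + 8*c^3 - 2*c^2 - 3*c - 7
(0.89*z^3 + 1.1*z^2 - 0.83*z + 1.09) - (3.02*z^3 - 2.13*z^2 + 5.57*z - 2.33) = -2.13*z^3 + 3.23*z^2 - 6.4*z + 3.42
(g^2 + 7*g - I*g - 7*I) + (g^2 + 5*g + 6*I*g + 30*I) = 2*g^2 + 12*g + 5*I*g + 23*I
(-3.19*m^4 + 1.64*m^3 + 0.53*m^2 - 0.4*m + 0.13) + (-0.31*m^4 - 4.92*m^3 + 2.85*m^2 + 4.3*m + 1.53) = -3.5*m^4 - 3.28*m^3 + 3.38*m^2 + 3.9*m + 1.66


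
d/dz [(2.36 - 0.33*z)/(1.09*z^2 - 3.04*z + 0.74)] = (0.3597*z^2 - 5.1448*z + 6.9302)/(1.1881*z^4 - 6.6272*z^3 + 10.8548*z^2 - 4.4992*z + 0.5476)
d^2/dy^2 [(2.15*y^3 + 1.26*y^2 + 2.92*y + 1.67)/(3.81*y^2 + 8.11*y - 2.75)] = (-1.13686837721616e-13*y^4 + 334.781572*y^3 - 63.0410279999999*y^2 + 590.731032*y + 403.977764)/(55.306341*y^6 + 353.176713*y^5 + 632.017278*y^4 + 23.5765809999999*y^3 - 456.18045*y^2 + 183.995625*y - 20.796875)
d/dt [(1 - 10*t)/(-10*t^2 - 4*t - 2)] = (-25*t^2 + 5*t + 6)/(25*t^4 + 20*t^3 + 14*t^2 + 4*t + 1)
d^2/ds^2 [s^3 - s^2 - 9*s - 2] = 6*s - 2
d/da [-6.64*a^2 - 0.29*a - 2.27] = -13.28*a - 0.29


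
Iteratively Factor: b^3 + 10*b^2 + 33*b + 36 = (b + 3)*(b^2 + 7*b + 12) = (b + 3)*(b + 4)*(b + 3)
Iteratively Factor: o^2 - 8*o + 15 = (o - 3)*(o - 5)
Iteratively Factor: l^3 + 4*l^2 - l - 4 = (l + 4)*(l^2 - 1) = (l + 1)*(l + 4)*(l - 1)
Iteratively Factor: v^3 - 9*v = (v - 3)*(v^2 + 3*v) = v*(v - 3)*(v + 3)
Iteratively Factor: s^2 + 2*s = (s)*(s + 2)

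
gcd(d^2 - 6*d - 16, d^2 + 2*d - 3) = 1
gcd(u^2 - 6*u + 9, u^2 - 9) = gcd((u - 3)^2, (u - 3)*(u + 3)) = u - 3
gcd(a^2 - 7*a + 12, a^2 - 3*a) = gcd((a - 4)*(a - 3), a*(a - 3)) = a - 3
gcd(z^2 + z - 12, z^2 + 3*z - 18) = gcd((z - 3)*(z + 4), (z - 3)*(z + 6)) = z - 3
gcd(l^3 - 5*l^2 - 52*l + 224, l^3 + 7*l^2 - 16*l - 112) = l^2 + 3*l - 28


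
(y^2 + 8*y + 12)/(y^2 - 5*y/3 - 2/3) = 3*(y^2 + 8*y + 12)/(3*y^2 - 5*y - 2)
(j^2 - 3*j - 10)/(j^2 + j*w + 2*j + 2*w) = (j - 5)/(j + w)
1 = 1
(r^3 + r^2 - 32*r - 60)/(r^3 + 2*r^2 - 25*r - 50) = (r - 6)/(r - 5)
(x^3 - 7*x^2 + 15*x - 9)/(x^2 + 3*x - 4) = (x^2 - 6*x + 9)/(x + 4)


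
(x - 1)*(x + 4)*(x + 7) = x^3 + 10*x^2 + 17*x - 28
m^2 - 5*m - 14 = (m - 7)*(m + 2)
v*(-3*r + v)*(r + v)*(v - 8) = -3*r^2*v^2 + 24*r^2*v - 2*r*v^3 + 16*r*v^2 + v^4 - 8*v^3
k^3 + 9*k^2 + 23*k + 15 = (k + 1)*(k + 3)*(k + 5)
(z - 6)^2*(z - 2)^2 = z^4 - 16*z^3 + 88*z^2 - 192*z + 144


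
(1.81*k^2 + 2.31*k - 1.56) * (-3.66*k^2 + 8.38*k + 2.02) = -6.6246*k^4 + 6.7132*k^3 + 28.7236*k^2 - 8.4066*k - 3.1512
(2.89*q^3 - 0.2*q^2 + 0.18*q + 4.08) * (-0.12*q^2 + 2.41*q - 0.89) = -0.3468*q^5 + 6.9889*q^4 - 3.0757*q^3 + 0.1222*q^2 + 9.6726*q - 3.6312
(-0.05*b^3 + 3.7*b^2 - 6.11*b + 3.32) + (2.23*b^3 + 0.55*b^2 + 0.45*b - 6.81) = 2.18*b^3 + 4.25*b^2 - 5.66*b - 3.49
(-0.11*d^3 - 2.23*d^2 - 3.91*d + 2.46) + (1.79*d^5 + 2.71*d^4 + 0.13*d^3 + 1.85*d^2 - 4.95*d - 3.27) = 1.79*d^5 + 2.71*d^4 + 0.02*d^3 - 0.38*d^2 - 8.86*d - 0.81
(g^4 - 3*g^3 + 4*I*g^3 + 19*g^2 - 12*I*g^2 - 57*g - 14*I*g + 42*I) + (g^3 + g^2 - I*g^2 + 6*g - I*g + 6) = g^4 - 2*g^3 + 4*I*g^3 + 20*g^2 - 13*I*g^2 - 51*g - 15*I*g + 6 + 42*I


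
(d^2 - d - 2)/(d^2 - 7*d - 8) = (d - 2)/(d - 8)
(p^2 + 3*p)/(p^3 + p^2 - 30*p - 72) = p/(p^2 - 2*p - 24)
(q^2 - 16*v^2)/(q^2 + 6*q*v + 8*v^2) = (q - 4*v)/(q + 2*v)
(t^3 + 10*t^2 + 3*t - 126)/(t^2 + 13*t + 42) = t - 3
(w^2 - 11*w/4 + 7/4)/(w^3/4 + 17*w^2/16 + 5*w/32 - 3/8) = 8*(4*w^2 - 11*w + 7)/(8*w^3 + 34*w^2 + 5*w - 12)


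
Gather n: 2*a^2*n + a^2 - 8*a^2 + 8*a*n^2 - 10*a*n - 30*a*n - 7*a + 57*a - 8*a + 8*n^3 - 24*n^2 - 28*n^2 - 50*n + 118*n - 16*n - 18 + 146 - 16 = -7*a^2 + 42*a + 8*n^3 + n^2*(8*a - 52) + n*(2*a^2 - 40*a + 52) + 112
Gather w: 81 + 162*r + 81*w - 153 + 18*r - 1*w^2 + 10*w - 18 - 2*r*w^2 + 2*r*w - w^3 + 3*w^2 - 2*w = 180*r - w^3 + w^2*(2 - 2*r) + w*(2*r + 89) - 90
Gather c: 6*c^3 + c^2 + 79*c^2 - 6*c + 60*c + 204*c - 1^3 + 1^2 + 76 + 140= 6*c^3 + 80*c^2 + 258*c + 216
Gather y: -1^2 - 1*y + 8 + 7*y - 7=6*y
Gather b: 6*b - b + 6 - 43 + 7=5*b - 30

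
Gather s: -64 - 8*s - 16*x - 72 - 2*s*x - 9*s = s*(-2*x - 17) - 16*x - 136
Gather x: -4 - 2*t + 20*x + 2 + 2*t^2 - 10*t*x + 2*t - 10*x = 2*t^2 + x*(10 - 10*t) - 2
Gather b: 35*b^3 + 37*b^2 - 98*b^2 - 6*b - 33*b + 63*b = 35*b^3 - 61*b^2 + 24*b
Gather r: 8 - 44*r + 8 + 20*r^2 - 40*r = 20*r^2 - 84*r + 16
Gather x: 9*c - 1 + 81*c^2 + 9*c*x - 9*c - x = 81*c^2 + x*(9*c - 1) - 1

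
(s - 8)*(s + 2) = s^2 - 6*s - 16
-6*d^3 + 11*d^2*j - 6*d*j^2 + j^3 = (-3*d + j)*(-2*d + j)*(-d + j)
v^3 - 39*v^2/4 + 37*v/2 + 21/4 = (v - 7)*(v - 3)*(v + 1/4)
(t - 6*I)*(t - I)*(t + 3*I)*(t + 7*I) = t^4 + 3*I*t^3 + 43*t^2 + 87*I*t + 126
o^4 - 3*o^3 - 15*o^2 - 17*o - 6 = (o - 6)*(o + 1)^3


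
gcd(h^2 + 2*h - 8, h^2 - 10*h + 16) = h - 2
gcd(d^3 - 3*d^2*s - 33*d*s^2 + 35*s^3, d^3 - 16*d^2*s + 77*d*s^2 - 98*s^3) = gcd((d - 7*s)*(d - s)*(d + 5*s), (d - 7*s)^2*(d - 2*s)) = -d + 7*s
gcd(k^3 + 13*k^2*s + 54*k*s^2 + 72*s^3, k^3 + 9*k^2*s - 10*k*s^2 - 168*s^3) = k + 6*s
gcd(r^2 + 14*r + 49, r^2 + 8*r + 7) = r + 7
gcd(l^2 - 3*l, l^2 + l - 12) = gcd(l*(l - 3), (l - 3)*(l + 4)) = l - 3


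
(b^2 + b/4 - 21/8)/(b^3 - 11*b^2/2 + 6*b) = (b + 7/4)/(b*(b - 4))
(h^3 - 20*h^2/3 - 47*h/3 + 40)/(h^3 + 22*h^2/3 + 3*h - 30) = (h - 8)/(h + 6)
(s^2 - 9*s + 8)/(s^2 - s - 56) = (s - 1)/(s + 7)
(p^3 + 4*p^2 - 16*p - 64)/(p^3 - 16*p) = (p + 4)/p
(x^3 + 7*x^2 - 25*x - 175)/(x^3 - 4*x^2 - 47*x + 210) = (x + 5)/(x - 6)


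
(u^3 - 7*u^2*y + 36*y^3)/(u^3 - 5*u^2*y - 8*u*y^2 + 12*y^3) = (-u + 3*y)/(-u + y)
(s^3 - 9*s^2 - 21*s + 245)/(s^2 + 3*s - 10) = (s^2 - 14*s + 49)/(s - 2)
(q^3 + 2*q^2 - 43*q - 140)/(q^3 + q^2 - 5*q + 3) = (q^3 + 2*q^2 - 43*q - 140)/(q^3 + q^2 - 5*q + 3)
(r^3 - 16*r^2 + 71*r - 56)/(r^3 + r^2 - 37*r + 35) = (r^2 - 15*r + 56)/(r^2 + 2*r - 35)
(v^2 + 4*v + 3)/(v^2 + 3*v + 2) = (v + 3)/(v + 2)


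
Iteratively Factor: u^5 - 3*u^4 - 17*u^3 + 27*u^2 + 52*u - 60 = (u + 2)*(u^4 - 5*u^3 - 7*u^2 + 41*u - 30) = (u - 1)*(u + 2)*(u^3 - 4*u^2 - 11*u + 30) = (u - 1)*(u + 2)*(u + 3)*(u^2 - 7*u + 10) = (u - 5)*(u - 1)*(u + 2)*(u + 3)*(u - 2)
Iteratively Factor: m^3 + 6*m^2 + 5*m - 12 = (m + 4)*(m^2 + 2*m - 3) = (m + 3)*(m + 4)*(m - 1)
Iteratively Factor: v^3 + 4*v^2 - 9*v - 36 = (v + 4)*(v^2 - 9) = (v + 3)*(v + 4)*(v - 3)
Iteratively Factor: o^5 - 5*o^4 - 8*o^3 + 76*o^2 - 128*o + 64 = (o - 4)*(o^4 - o^3 - 12*o^2 + 28*o - 16) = (o - 4)*(o + 4)*(o^3 - 5*o^2 + 8*o - 4) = (o - 4)*(o - 2)*(o + 4)*(o^2 - 3*o + 2) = (o - 4)*(o - 2)^2*(o + 4)*(o - 1)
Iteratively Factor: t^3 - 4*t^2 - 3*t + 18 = (t + 2)*(t^2 - 6*t + 9) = (t - 3)*(t + 2)*(t - 3)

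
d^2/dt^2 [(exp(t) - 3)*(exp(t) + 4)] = (4*exp(t) + 1)*exp(t)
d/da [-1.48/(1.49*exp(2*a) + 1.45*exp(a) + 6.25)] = (4.4104*exp(a) + 2.146)*exp(a)/(1.49*exp(2*a) + 1.45*exp(a) + 6.25)^2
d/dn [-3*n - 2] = -3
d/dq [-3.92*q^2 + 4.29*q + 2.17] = 4.29 - 7.84*q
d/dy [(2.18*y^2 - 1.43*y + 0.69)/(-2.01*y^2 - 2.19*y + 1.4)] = (-7.6485*y^2 + 8.8778*y - 0.4909)/(4.0401*y^4 + 8.8038*y^3 - 0.831899999999999*y^2 - 6.132*y + 1.96)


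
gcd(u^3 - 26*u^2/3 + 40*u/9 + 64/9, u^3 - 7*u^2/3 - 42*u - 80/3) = u^2 - 22*u/3 - 16/3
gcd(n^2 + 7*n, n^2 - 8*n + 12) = 1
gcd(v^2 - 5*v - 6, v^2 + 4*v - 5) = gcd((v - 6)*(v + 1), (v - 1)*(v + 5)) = 1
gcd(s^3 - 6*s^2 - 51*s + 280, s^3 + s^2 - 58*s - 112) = s^2 - s - 56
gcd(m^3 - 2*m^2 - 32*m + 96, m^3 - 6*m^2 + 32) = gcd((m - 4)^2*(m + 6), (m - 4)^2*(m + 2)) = m^2 - 8*m + 16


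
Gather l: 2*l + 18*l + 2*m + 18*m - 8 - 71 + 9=20*l + 20*m - 70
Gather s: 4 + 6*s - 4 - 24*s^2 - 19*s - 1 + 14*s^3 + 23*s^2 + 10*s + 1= 14*s^3 - s^2 - 3*s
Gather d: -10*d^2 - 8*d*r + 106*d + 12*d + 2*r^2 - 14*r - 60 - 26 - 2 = -10*d^2 + d*(118 - 8*r) + 2*r^2 - 14*r - 88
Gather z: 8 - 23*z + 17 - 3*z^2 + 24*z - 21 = -3*z^2 + z + 4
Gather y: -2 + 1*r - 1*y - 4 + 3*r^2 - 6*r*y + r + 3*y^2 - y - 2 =3*r^2 + 2*r + 3*y^2 + y*(-6*r - 2) - 8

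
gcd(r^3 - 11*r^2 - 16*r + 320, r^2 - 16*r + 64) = r^2 - 16*r + 64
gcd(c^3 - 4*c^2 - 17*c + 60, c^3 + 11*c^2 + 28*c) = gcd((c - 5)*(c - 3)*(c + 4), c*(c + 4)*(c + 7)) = c + 4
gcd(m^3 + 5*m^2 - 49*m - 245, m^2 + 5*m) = m + 5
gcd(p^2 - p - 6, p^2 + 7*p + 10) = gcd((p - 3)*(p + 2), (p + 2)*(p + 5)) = p + 2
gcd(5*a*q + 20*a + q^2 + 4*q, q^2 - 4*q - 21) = 1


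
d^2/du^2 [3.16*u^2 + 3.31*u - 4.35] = 6.32000000000000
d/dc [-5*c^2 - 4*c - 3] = -10*c - 4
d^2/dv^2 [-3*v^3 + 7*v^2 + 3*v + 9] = 14 - 18*v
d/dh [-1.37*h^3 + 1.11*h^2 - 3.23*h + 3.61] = -4.11*h^2 + 2.22*h - 3.23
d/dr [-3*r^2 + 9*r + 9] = 9 - 6*r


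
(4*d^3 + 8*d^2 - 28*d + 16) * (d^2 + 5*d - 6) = 4*d^5 + 28*d^4 - 12*d^3 - 172*d^2 + 248*d - 96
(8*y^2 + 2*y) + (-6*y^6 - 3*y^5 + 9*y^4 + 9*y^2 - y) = -6*y^6 - 3*y^5 + 9*y^4 + 17*y^2 + y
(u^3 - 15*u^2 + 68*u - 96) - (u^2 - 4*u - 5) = u^3 - 16*u^2 + 72*u - 91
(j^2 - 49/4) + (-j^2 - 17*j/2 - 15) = -17*j/2 - 109/4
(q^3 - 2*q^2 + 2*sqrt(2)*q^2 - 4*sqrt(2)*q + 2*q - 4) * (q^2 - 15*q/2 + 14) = q^5 - 19*q^4/2 + 2*sqrt(2)*q^4 - 19*sqrt(2)*q^3 + 31*q^3 - 47*q^2 + 58*sqrt(2)*q^2 - 56*sqrt(2)*q + 58*q - 56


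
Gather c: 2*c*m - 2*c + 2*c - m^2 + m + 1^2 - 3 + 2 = 2*c*m - m^2 + m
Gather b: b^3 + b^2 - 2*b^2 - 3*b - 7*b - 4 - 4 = b^3 - b^2 - 10*b - 8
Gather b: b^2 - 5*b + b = b^2 - 4*b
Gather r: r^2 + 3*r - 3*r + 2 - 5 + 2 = r^2 - 1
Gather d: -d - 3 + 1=-d - 2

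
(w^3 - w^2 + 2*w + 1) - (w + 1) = w^3 - w^2 + w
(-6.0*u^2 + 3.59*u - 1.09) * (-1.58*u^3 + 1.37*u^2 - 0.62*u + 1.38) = 9.48*u^5 - 13.8922*u^4 + 10.3605*u^3 - 11.9991*u^2 + 5.63*u - 1.5042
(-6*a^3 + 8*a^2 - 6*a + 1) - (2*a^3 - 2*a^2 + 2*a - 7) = -8*a^3 + 10*a^2 - 8*a + 8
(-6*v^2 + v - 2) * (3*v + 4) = -18*v^3 - 21*v^2 - 2*v - 8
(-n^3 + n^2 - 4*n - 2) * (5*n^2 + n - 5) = -5*n^5 + 4*n^4 - 14*n^3 - 19*n^2 + 18*n + 10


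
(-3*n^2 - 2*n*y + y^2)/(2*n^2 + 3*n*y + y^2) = (-3*n + y)/(2*n + y)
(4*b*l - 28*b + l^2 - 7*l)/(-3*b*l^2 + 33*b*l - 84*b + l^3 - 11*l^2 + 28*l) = (-4*b - l)/(3*b*l - 12*b - l^2 + 4*l)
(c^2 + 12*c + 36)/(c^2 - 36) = (c + 6)/(c - 6)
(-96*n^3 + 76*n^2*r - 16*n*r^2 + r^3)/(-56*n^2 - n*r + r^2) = (12*n^2 - 8*n*r + r^2)/(7*n + r)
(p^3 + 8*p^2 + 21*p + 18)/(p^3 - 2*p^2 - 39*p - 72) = (p + 2)/(p - 8)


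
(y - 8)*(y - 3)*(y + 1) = y^3 - 10*y^2 + 13*y + 24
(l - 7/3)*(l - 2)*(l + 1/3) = l^3 - 4*l^2 + 29*l/9 + 14/9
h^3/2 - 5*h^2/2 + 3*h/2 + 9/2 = (h/2 + 1/2)*(h - 3)^2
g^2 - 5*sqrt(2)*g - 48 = (g - 8*sqrt(2))*(g + 3*sqrt(2))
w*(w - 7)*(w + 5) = w^3 - 2*w^2 - 35*w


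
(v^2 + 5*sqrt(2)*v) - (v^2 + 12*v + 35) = -12*v + 5*sqrt(2)*v - 35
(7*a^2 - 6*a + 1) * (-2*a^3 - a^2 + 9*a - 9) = -14*a^5 + 5*a^4 + 67*a^3 - 118*a^2 + 63*a - 9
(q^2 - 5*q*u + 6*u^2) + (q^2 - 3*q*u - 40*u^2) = 2*q^2 - 8*q*u - 34*u^2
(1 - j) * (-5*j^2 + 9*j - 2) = 5*j^3 - 14*j^2 + 11*j - 2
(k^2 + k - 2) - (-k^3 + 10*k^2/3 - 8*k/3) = k^3 - 7*k^2/3 + 11*k/3 - 2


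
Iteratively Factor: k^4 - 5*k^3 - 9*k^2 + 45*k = (k)*(k^3 - 5*k^2 - 9*k + 45) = k*(k + 3)*(k^2 - 8*k + 15) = k*(k - 3)*(k + 3)*(k - 5)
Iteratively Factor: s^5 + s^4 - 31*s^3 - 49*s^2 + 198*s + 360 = (s - 3)*(s^4 + 4*s^3 - 19*s^2 - 106*s - 120) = (s - 3)*(s + 3)*(s^3 + s^2 - 22*s - 40) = (s - 5)*(s - 3)*(s + 3)*(s^2 + 6*s + 8) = (s - 5)*(s - 3)*(s + 3)*(s + 4)*(s + 2)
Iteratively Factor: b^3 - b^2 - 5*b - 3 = (b + 1)*(b^2 - 2*b - 3) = (b + 1)^2*(b - 3)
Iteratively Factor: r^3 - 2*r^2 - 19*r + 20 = (r + 4)*(r^2 - 6*r + 5) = (r - 5)*(r + 4)*(r - 1)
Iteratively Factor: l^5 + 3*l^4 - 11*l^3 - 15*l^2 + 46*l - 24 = (l + 3)*(l^4 - 11*l^2 + 18*l - 8) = (l - 1)*(l + 3)*(l^3 + l^2 - 10*l + 8) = (l - 1)*(l + 3)*(l + 4)*(l^2 - 3*l + 2) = (l - 2)*(l - 1)*(l + 3)*(l + 4)*(l - 1)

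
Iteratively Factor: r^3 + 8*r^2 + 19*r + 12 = (r + 3)*(r^2 + 5*r + 4) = (r + 1)*(r + 3)*(r + 4)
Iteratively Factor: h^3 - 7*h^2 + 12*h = (h - 4)*(h^2 - 3*h) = (h - 4)*(h - 3)*(h)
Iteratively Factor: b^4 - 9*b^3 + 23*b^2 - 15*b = (b)*(b^3 - 9*b^2 + 23*b - 15) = b*(b - 3)*(b^2 - 6*b + 5) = b*(b - 5)*(b - 3)*(b - 1)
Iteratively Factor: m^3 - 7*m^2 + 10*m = (m - 5)*(m^2 - 2*m) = (m - 5)*(m - 2)*(m)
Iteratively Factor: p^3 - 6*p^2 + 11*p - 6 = (p - 3)*(p^2 - 3*p + 2) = (p - 3)*(p - 1)*(p - 2)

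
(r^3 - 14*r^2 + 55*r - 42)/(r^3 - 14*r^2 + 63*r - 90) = (r^2 - 8*r + 7)/(r^2 - 8*r + 15)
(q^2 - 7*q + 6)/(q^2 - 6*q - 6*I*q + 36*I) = (q - 1)/(q - 6*I)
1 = 1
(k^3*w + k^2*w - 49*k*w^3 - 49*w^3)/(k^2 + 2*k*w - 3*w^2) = w*(k^3 + k^2 - 49*k*w^2 - 49*w^2)/(k^2 + 2*k*w - 3*w^2)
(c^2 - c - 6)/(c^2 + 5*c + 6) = (c - 3)/(c + 3)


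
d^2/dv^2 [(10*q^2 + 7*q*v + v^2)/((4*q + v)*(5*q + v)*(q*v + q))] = 2*(32*q^3 + 24*q^2*v - 8*q^2 + 6*q*v^2 - 6*q*v - 2*q + v^3)/(q*(64*q^3*v^3 + 192*q^3*v^2 + 192*q^3*v + 64*q^3 + 48*q^2*v^4 + 144*q^2*v^3 + 144*q^2*v^2 + 48*q^2*v + 12*q*v^5 + 36*q*v^4 + 36*q*v^3 + 12*q*v^2 + v^6 + 3*v^5 + 3*v^4 + v^3))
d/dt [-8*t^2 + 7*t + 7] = 7 - 16*t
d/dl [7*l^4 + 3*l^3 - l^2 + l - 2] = 28*l^3 + 9*l^2 - 2*l + 1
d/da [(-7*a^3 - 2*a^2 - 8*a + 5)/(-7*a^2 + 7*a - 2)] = (49*a^4 - 98*a^3 - 28*a^2 + 78*a - 19)/(49*a^4 - 98*a^3 + 77*a^2 - 28*a + 4)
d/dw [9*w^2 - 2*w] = 18*w - 2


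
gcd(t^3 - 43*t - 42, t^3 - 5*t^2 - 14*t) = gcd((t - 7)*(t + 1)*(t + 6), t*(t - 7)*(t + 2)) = t - 7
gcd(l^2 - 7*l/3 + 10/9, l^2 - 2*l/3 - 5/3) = l - 5/3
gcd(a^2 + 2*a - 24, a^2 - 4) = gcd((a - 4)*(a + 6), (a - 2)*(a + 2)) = 1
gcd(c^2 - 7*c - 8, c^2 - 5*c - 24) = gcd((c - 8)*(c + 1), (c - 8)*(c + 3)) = c - 8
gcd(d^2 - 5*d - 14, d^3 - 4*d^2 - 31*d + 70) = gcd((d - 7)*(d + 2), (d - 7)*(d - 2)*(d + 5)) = d - 7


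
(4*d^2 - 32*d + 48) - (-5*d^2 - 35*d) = 9*d^2 + 3*d + 48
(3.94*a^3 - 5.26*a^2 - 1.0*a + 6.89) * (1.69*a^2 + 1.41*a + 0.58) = 6.6586*a^5 - 3.334*a^4 - 6.8214*a^3 + 7.1833*a^2 + 9.1349*a + 3.9962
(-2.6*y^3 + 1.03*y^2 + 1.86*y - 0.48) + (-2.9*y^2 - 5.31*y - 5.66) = -2.6*y^3 - 1.87*y^2 - 3.45*y - 6.14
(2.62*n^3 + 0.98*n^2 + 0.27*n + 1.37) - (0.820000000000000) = 2.62*n^3 + 0.98*n^2 + 0.27*n + 0.55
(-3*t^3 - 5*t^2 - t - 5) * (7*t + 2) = -21*t^4 - 41*t^3 - 17*t^2 - 37*t - 10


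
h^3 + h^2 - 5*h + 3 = (h - 1)^2*(h + 3)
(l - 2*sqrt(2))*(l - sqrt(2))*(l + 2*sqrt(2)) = l^3 - sqrt(2)*l^2 - 8*l + 8*sqrt(2)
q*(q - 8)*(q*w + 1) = q^3*w - 8*q^2*w + q^2 - 8*q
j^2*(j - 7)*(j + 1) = j^4 - 6*j^3 - 7*j^2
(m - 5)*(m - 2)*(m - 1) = m^3 - 8*m^2 + 17*m - 10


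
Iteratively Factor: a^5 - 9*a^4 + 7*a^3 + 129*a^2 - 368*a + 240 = (a - 3)*(a^4 - 6*a^3 - 11*a^2 + 96*a - 80) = (a - 3)*(a + 4)*(a^3 - 10*a^2 + 29*a - 20) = (a - 3)*(a - 1)*(a + 4)*(a^2 - 9*a + 20) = (a - 4)*(a - 3)*(a - 1)*(a + 4)*(a - 5)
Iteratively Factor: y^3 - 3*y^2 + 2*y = (y - 2)*(y^2 - y) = (y - 2)*(y - 1)*(y)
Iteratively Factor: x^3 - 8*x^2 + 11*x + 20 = (x - 5)*(x^2 - 3*x - 4) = (x - 5)*(x + 1)*(x - 4)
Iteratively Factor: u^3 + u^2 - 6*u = (u)*(u^2 + u - 6) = u*(u + 3)*(u - 2)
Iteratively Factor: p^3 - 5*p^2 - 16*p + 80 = (p - 4)*(p^2 - p - 20) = (p - 4)*(p + 4)*(p - 5)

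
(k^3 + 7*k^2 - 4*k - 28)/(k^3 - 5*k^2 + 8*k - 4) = (k^2 + 9*k + 14)/(k^2 - 3*k + 2)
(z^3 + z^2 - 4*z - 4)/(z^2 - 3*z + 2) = (z^2 + 3*z + 2)/(z - 1)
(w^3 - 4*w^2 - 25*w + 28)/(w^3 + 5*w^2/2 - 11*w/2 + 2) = 2*(w - 7)/(2*w - 1)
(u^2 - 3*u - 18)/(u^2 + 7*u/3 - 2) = 3*(u - 6)/(3*u - 2)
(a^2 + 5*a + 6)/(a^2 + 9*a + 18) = (a + 2)/(a + 6)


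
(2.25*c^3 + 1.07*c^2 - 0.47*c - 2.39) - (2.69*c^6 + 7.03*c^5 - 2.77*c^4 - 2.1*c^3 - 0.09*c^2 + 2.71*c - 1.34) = -2.69*c^6 - 7.03*c^5 + 2.77*c^4 + 4.35*c^3 + 1.16*c^2 - 3.18*c - 1.05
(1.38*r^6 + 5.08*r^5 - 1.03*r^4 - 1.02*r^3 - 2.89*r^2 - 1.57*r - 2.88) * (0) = 0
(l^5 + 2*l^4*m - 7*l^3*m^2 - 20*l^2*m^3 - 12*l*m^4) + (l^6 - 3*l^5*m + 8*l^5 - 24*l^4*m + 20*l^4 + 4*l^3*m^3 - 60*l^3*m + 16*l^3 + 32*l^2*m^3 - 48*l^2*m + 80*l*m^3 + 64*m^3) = l^6 - 3*l^5*m + 9*l^5 - 22*l^4*m + 20*l^4 + 4*l^3*m^3 - 7*l^3*m^2 - 60*l^3*m + 16*l^3 + 12*l^2*m^3 - 48*l^2*m - 12*l*m^4 + 80*l*m^3 + 64*m^3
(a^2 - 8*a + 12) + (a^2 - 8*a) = 2*a^2 - 16*a + 12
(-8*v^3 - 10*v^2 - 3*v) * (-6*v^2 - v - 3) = 48*v^5 + 68*v^4 + 52*v^3 + 33*v^2 + 9*v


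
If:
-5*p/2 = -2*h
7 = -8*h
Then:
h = -7/8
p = -7/10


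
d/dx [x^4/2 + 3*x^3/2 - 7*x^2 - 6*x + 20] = 2*x^3 + 9*x^2/2 - 14*x - 6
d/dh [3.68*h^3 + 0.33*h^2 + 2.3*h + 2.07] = 11.04*h^2 + 0.66*h + 2.3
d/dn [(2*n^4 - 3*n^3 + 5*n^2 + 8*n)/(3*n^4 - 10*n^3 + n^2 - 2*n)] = (-11*n^4 - 26*n^3 - 37*n^2 + 172*n - 18)/(9*n^6 - 60*n^5 + 106*n^4 - 32*n^3 + 41*n^2 - 4*n + 4)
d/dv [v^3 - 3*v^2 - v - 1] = 3*v^2 - 6*v - 1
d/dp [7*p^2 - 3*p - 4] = 14*p - 3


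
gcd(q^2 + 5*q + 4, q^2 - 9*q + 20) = 1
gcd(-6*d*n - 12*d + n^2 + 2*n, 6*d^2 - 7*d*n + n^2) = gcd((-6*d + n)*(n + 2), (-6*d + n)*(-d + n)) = 6*d - n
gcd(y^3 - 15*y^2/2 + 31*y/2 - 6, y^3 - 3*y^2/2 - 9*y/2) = y - 3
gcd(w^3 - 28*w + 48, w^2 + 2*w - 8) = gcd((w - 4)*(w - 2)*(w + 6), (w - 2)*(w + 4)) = w - 2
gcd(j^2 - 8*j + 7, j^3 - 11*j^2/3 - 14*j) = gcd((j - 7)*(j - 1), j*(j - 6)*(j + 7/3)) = 1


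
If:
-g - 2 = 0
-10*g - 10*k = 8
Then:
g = -2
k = 6/5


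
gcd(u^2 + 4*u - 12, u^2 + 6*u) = u + 6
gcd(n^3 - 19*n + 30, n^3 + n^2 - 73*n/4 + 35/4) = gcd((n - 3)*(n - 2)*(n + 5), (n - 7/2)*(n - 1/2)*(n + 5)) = n + 5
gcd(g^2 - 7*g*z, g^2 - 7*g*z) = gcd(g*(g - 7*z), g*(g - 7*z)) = -g^2 + 7*g*z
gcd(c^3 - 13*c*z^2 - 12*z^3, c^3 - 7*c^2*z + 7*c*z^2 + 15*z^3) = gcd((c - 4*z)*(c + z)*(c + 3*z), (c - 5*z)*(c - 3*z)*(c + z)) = c + z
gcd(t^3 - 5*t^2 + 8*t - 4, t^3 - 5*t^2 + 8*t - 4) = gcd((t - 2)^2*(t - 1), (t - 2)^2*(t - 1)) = t^3 - 5*t^2 + 8*t - 4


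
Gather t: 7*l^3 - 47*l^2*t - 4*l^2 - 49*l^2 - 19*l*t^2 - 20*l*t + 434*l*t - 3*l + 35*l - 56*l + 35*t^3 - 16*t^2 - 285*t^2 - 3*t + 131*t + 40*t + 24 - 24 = 7*l^3 - 53*l^2 - 24*l + 35*t^3 + t^2*(-19*l - 301) + t*(-47*l^2 + 414*l + 168)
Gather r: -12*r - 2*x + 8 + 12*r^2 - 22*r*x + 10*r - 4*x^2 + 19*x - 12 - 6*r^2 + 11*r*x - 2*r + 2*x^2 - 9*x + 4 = 6*r^2 + r*(-11*x - 4) - 2*x^2 + 8*x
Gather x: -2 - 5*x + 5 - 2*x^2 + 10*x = -2*x^2 + 5*x + 3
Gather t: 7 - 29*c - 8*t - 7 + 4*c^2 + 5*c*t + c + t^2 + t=4*c^2 - 28*c + t^2 + t*(5*c - 7)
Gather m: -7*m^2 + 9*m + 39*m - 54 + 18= -7*m^2 + 48*m - 36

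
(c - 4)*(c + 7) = c^2 + 3*c - 28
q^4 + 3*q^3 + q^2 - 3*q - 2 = (q - 1)*(q + 1)^2*(q + 2)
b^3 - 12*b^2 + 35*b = b*(b - 7)*(b - 5)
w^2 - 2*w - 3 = (w - 3)*(w + 1)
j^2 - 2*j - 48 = (j - 8)*(j + 6)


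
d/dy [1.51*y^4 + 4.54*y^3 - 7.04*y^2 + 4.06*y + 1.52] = 6.04*y^3 + 13.62*y^2 - 14.08*y + 4.06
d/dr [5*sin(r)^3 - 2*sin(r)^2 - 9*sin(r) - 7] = (15*sin(r)^2 - 4*sin(r) - 9)*cos(r)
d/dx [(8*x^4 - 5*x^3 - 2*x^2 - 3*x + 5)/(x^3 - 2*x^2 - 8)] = (8*x^6 - 32*x^5 + 12*x^4 - 250*x^3 + 99*x^2 + 52*x + 24)/(x^6 - 4*x^5 + 4*x^4 - 16*x^3 + 32*x^2 + 64)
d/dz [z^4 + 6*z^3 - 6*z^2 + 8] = 2*z*(2*z^2 + 9*z - 6)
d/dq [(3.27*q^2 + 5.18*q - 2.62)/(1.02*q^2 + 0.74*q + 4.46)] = (-2.8638*q^2 + 34.5132*q + 25.0416)/(1.0404*q^4 + 1.5096*q^3 + 9.646*q^2 + 6.6008*q + 19.8916)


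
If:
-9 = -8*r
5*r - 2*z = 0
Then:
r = 9/8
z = 45/16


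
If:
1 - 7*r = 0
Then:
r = 1/7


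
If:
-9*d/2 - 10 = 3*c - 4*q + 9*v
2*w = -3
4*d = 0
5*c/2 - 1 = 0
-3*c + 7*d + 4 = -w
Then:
No Solution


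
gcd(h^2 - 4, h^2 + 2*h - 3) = 1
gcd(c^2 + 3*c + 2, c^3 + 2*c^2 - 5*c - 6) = c + 1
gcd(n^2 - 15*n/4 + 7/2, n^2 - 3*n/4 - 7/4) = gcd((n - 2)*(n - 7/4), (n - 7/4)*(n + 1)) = n - 7/4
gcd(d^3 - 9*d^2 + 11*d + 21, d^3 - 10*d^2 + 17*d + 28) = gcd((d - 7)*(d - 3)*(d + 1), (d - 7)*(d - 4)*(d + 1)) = d^2 - 6*d - 7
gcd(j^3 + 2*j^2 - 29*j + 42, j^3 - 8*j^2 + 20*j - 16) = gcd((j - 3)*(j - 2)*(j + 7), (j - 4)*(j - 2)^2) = j - 2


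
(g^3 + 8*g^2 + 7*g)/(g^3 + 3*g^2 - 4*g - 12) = g*(g^2 + 8*g + 7)/(g^3 + 3*g^2 - 4*g - 12)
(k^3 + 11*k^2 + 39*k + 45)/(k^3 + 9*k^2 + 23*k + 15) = (k + 3)/(k + 1)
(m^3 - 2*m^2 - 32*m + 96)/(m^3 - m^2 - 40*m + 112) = (m + 6)/(m + 7)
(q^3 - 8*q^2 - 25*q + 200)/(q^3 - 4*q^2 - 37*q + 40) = (q - 5)/(q - 1)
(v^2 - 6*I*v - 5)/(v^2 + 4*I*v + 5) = (v - 5*I)/(v + 5*I)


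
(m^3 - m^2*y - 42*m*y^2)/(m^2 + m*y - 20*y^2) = m*(m^2 - m*y - 42*y^2)/(m^2 + m*y - 20*y^2)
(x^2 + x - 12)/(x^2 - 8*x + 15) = (x + 4)/(x - 5)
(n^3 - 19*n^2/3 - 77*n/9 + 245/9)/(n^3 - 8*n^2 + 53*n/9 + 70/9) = (3*n + 7)/(3*n + 2)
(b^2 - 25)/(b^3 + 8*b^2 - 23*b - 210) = (b + 5)/(b^2 + 13*b + 42)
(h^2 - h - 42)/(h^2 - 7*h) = (h + 6)/h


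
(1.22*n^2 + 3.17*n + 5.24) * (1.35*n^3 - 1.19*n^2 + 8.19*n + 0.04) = 1.647*n^5 + 2.8277*n^4 + 13.2935*n^3 + 19.7755*n^2 + 43.0424*n + 0.2096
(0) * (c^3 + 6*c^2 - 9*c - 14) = 0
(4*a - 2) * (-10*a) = -40*a^2 + 20*a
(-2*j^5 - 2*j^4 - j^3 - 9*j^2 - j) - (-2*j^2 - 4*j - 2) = -2*j^5 - 2*j^4 - j^3 - 7*j^2 + 3*j + 2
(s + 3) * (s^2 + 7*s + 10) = s^3 + 10*s^2 + 31*s + 30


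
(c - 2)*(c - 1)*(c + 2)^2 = c^4 + c^3 - 6*c^2 - 4*c + 8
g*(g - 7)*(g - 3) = g^3 - 10*g^2 + 21*g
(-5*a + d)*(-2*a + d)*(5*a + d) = 50*a^3 - 25*a^2*d - 2*a*d^2 + d^3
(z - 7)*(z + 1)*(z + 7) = z^3 + z^2 - 49*z - 49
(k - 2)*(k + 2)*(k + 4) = k^3 + 4*k^2 - 4*k - 16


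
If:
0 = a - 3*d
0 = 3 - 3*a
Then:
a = 1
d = 1/3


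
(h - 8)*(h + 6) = h^2 - 2*h - 48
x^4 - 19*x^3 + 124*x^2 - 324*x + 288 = (x - 8)*(x - 6)*(x - 3)*(x - 2)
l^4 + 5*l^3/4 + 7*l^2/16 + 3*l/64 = l*(l + 1/4)^2*(l + 3/4)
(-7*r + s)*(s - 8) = -7*r*s + 56*r + s^2 - 8*s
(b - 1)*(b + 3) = b^2 + 2*b - 3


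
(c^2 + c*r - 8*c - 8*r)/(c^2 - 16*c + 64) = (c + r)/(c - 8)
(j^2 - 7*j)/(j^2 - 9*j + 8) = j*(j - 7)/(j^2 - 9*j + 8)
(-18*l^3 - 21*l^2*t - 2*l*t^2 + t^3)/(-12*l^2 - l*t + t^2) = (-6*l^2 - 5*l*t + t^2)/(-4*l + t)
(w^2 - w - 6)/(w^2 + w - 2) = (w - 3)/(w - 1)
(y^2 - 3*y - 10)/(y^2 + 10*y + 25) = (y^2 - 3*y - 10)/(y^2 + 10*y + 25)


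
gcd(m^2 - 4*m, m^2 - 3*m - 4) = m - 4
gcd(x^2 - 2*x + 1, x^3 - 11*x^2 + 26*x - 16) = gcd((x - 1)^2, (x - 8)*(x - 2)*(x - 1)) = x - 1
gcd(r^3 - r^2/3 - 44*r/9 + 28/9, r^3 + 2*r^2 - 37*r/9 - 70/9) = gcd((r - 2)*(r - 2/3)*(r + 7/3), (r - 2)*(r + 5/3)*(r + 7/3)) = r^2 + r/3 - 14/3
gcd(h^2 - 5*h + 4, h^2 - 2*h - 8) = h - 4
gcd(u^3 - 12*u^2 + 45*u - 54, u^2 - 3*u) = u - 3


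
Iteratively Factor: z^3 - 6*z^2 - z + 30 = (z - 5)*(z^2 - z - 6) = (z - 5)*(z - 3)*(z + 2)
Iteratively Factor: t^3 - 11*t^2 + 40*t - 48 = (t - 3)*(t^2 - 8*t + 16) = (t - 4)*(t - 3)*(t - 4)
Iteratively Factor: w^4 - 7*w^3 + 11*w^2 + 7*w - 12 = (w + 1)*(w^3 - 8*w^2 + 19*w - 12) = (w - 3)*(w + 1)*(w^2 - 5*w + 4) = (w - 3)*(w - 1)*(w + 1)*(w - 4)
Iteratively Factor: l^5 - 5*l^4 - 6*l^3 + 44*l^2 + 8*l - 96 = (l + 2)*(l^4 - 7*l^3 + 8*l^2 + 28*l - 48) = (l - 3)*(l + 2)*(l^3 - 4*l^2 - 4*l + 16) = (l - 4)*(l - 3)*(l + 2)*(l^2 - 4) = (l - 4)*(l - 3)*(l + 2)^2*(l - 2)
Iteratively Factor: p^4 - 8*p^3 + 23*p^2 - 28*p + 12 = (p - 2)*(p^3 - 6*p^2 + 11*p - 6) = (p - 2)^2*(p^2 - 4*p + 3) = (p - 3)*(p - 2)^2*(p - 1)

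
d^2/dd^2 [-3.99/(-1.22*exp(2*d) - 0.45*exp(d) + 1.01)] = (3.99*(2.44*exp(d) + 0.45)*(4.88*exp(d) + 0.9)*exp(d) - (19.4712*exp(d) + 1.7955)*(1.22*exp(2*d) + 0.45*exp(d) - 1.01))*exp(d)/(1.22*exp(2*d) + 0.45*exp(d) - 1.01)^3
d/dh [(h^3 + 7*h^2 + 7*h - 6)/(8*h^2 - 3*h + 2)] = (8*h^4 - 6*h^3 - 71*h^2 + 124*h - 4)/(64*h^4 - 48*h^3 + 41*h^2 - 12*h + 4)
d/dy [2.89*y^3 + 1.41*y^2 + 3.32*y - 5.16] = 8.67*y^2 + 2.82*y + 3.32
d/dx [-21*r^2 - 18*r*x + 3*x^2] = -18*r + 6*x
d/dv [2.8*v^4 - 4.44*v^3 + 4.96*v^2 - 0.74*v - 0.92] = 11.2*v^3 - 13.32*v^2 + 9.92*v - 0.74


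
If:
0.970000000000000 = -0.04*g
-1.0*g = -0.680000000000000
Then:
No Solution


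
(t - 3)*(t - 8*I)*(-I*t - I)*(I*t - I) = t^4 - 3*t^3 - 8*I*t^3 - t^2 + 24*I*t^2 + 3*t + 8*I*t - 24*I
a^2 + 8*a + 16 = (a + 4)^2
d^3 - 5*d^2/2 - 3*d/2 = d*(d - 3)*(d + 1/2)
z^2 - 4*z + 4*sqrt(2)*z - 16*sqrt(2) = (z - 4)*(z + 4*sqrt(2))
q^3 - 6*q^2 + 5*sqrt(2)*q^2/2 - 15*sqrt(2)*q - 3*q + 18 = (q - 6)*(q - sqrt(2)/2)*(q + 3*sqrt(2))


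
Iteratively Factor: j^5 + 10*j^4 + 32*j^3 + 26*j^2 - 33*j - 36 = (j + 3)*(j^4 + 7*j^3 + 11*j^2 - 7*j - 12) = (j + 3)^2*(j^3 + 4*j^2 - j - 4) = (j - 1)*(j + 3)^2*(j^2 + 5*j + 4) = (j - 1)*(j + 3)^2*(j + 4)*(j + 1)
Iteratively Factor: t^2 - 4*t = (t)*(t - 4)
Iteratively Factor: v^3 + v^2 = (v)*(v^2 + v) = v^2*(v + 1)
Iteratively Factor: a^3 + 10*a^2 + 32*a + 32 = (a + 4)*(a^2 + 6*a + 8) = (a + 4)^2*(a + 2)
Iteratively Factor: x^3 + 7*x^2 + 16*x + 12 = (x + 2)*(x^2 + 5*x + 6) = (x + 2)^2*(x + 3)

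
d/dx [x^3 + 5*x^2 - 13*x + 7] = 3*x^2 + 10*x - 13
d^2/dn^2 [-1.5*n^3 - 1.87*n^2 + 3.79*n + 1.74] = -9.0*n - 3.74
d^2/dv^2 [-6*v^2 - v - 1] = -12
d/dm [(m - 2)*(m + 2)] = 2*m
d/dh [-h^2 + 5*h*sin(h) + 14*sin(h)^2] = 5*h*cos(h) - 2*h + 5*sin(h) + 14*sin(2*h)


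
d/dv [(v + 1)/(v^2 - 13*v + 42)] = (v^2 - 13*v - (v + 1)*(2*v - 13) + 42)/(v^2 - 13*v + 42)^2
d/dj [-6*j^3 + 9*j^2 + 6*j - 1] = -18*j^2 + 18*j + 6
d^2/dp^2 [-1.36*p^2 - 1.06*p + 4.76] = -2.72000000000000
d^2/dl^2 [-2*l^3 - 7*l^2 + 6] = -12*l - 14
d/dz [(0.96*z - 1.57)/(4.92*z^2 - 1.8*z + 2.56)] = (-4.7232*z^2 + 15.4488*z - 0.3684)/(24.2064*z^4 - 17.712*z^3 + 28.4304*z^2 - 9.216*z + 6.5536)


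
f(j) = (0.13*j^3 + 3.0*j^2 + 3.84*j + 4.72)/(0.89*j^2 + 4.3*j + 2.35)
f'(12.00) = 0.18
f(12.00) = 3.88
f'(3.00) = 0.26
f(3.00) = 2.01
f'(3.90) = 0.25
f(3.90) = 2.24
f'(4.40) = 0.24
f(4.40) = 2.36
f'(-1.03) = -5.59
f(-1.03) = -3.35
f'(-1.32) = -0.92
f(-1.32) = -2.58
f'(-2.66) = 4.10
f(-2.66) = -4.76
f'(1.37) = 0.20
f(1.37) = 1.61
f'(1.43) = 0.21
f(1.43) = 1.62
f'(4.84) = 0.23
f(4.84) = 2.46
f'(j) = (-1.78*j - 4.3)*(0.13*j^3 + 3.0*j^2 + 3.84*j + 4.72)/(0.89*j^2 + 4.3*j + 2.35)^2 + (0.39*j^2 + 6.0*j + 3.84)/(0.89*j^2 + 4.3*j + 2.35) = (0.1157*j^4 + 1.118*j^3 + 10.3989*j^2 + 5.6984*j - 11.272)/(0.7921*j^4 + 7.654*j^3 + 22.673*j^2 + 20.21*j + 5.5225)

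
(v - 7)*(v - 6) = v^2 - 13*v + 42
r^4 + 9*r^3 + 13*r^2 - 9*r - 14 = (r - 1)*(r + 1)*(r + 2)*(r + 7)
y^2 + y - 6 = (y - 2)*(y + 3)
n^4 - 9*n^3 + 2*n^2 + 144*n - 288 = (n - 6)*(n - 4)*(n - 3)*(n + 4)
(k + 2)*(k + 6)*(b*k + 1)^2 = b^2*k^4 + 8*b^2*k^3 + 12*b^2*k^2 + 2*b*k^3 + 16*b*k^2 + 24*b*k + k^2 + 8*k + 12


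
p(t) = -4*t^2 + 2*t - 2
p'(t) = 2 - 8*t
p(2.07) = -15.00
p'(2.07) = -14.56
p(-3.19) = -49.08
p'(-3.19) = 27.52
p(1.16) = -5.06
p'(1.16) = -7.28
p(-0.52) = -4.12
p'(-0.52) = 6.16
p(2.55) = -22.91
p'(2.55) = -18.40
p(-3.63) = -61.97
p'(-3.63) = 31.04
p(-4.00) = -74.00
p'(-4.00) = 34.00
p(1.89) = -12.51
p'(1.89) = -13.12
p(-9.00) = -344.00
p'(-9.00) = 74.00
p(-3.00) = -44.00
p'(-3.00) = 26.00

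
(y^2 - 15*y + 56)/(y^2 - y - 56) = (y - 7)/(y + 7)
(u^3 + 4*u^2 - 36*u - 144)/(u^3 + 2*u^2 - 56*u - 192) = (u - 6)/(u - 8)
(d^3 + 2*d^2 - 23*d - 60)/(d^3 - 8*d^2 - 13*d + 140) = (d + 3)/(d - 7)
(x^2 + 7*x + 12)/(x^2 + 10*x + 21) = (x + 4)/(x + 7)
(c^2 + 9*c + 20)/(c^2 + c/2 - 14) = 2*(c + 5)/(2*c - 7)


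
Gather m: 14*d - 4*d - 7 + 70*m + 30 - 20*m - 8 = 10*d + 50*m + 15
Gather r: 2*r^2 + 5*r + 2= 2*r^2 + 5*r + 2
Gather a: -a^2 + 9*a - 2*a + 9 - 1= -a^2 + 7*a + 8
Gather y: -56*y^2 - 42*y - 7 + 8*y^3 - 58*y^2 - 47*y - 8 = 8*y^3 - 114*y^2 - 89*y - 15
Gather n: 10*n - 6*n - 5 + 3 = 4*n - 2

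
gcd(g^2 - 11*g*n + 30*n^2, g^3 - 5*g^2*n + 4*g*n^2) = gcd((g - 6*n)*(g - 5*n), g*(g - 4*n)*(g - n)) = 1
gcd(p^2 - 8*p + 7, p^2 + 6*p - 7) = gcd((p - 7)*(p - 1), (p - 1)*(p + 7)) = p - 1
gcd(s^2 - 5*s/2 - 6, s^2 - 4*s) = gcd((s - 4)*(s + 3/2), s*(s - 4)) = s - 4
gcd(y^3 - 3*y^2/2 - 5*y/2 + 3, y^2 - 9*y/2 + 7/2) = y - 1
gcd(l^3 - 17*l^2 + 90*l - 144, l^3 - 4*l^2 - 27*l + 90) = l^2 - 9*l + 18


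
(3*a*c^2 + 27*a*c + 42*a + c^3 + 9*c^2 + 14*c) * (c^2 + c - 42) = 3*a*c^4 + 30*a*c^3 - 57*a*c^2 - 1092*a*c - 1764*a + c^5 + 10*c^4 - 19*c^3 - 364*c^2 - 588*c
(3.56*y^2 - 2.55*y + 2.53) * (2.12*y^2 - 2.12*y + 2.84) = 7.5472*y^4 - 12.9532*y^3 + 20.88*y^2 - 12.6056*y + 7.1852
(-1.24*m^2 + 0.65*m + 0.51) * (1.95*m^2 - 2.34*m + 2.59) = -2.418*m^4 + 4.1691*m^3 - 3.7381*m^2 + 0.4901*m + 1.3209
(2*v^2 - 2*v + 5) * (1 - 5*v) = -10*v^3 + 12*v^2 - 27*v + 5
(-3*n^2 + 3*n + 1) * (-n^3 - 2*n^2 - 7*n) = 3*n^5 + 3*n^4 + 14*n^3 - 23*n^2 - 7*n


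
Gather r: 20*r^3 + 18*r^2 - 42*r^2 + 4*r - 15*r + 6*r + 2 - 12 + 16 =20*r^3 - 24*r^2 - 5*r + 6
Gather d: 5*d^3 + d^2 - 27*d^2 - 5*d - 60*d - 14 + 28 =5*d^3 - 26*d^2 - 65*d + 14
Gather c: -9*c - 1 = -9*c - 1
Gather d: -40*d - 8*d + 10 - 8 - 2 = -48*d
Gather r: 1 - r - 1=-r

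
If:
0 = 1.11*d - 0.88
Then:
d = 0.79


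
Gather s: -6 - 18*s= -18*s - 6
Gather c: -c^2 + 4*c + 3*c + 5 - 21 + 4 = -c^2 + 7*c - 12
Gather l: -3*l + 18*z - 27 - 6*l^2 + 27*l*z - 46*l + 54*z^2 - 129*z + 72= -6*l^2 + l*(27*z - 49) + 54*z^2 - 111*z + 45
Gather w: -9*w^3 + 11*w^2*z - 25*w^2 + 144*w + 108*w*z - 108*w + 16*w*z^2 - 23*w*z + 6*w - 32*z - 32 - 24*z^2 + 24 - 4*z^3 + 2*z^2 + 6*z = -9*w^3 + w^2*(11*z - 25) + w*(16*z^2 + 85*z + 42) - 4*z^3 - 22*z^2 - 26*z - 8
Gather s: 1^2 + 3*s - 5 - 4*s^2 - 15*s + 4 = -4*s^2 - 12*s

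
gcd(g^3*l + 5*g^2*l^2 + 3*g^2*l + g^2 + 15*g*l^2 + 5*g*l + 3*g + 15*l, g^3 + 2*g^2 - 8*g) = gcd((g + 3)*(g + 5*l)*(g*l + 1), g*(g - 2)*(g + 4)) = 1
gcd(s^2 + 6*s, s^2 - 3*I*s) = s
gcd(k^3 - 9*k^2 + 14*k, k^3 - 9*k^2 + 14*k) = k^3 - 9*k^2 + 14*k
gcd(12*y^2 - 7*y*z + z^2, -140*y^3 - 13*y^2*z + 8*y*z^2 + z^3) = 4*y - z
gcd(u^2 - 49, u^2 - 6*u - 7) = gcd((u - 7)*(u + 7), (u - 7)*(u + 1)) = u - 7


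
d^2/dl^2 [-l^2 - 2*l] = -2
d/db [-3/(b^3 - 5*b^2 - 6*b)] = 3*(3*b^2 - 10*b - 6)/(b^2*(-b^2 + 5*b + 6)^2)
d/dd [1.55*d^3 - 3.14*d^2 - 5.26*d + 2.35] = 4.65*d^2 - 6.28*d - 5.26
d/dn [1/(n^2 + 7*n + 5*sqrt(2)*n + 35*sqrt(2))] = (-2*n - 5*sqrt(2) - 7)/(n^2 + 7*n + 5*sqrt(2)*n + 35*sqrt(2))^2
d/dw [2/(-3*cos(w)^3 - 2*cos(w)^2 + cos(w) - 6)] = 2*(-9*cos(w)^2 - 4*cos(w) + 1)*sin(w)/(3*cos(w)^3 + 2*cos(w)^2 - cos(w) + 6)^2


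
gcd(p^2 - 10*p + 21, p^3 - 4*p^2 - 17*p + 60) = p - 3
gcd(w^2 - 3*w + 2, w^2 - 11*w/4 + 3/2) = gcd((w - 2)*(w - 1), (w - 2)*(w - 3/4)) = w - 2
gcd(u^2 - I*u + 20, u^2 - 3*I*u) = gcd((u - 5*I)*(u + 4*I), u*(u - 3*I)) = 1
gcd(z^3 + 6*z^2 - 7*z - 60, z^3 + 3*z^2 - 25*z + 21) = z - 3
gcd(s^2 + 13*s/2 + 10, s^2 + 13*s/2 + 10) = s^2 + 13*s/2 + 10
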